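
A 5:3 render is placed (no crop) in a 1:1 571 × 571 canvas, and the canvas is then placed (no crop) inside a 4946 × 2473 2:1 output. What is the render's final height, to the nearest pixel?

First fit — 5:3 into 571×571 spans the width: 571.00 × 342.60.
The 1:1 canvas is height-limited in 4946×2473, giving 2473.00 × 2473.00; scale factor 4.3310.
So the render's height is 342.60 × 4.3310 ≈ 1483.80.

1484 px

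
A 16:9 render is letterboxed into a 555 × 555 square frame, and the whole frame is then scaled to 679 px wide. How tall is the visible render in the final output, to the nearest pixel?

382 px

In the 555×555 frame the render fills the width: height = 555 × 9/16 ≈ 312.19 px.
Scaling 555 → 679 is ×1.2234, so the height becomes 312.19 × 1.2234 ≈ 381.94 px.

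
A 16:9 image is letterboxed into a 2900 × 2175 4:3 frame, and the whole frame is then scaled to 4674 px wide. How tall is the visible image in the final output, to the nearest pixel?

At 2900×2175 the image is width-limited, so height = 2900 × 9/16 ≈ 1631.25 px.
The frame scales by 4674/2900 = 1.6117; 1631.25 × 1.6117 ≈ 2629.12 px.

2629 px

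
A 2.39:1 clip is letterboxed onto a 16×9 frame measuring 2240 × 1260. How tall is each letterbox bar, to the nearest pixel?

2.39:1 is wider than 16×9, so it spans the full width.
Content height = 2240 / 2.390 ≈ 937.24 px.
Black = 1260 − 937.24 = 322.76 px, or 161.38 per bar.

161 px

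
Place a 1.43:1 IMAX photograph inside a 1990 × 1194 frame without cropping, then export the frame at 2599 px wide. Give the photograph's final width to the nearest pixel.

2230 px

At 1990×1194 the photograph is height-limited, so width = 1194 × 1.430 ≈ 1707.42 px.
Resizing to 2599 px wide multiplies everything by 1.3060: 1707.42 → 2229.94 px.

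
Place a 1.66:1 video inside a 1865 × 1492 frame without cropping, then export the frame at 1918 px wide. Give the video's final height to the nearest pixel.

1155 px

In the 1865×1492 frame the video fills the width: height = 1865 / 1.660 ≈ 1123.49 px.
Resizing to 1918 px wide multiplies everything by 1.0284: 1123.49 → 1155.42 px.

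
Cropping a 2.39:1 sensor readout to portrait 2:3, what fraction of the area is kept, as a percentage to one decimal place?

Going from 2.39:1 to portrait 2:3 means cutting width while keeping height.
(0.667)/(2.390) ≈ 0.279 of the area survives.

27.9%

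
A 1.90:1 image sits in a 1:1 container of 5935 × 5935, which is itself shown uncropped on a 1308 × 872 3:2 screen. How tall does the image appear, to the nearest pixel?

1.90:1 in 5935×5935: fills the width, so the image is 5935.00 × 3123.68.
1:1 in 1308×872: fills the height, so the intermediate becomes 872.00 × 872.00 — a scale of ×0.1469.
So the image's height is 3123.68 × 0.1469 ≈ 458.95.

459 px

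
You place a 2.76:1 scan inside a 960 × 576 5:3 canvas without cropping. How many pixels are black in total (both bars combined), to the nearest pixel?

219047 pixels

2.76:1 (2.760) > 5:3 (1.667), so the scan fills the width.
That makes the image 347.8261 px tall (960 / 2.760).
Leftover height: 576 − 347.8261 = 228.1739 px.
Bar area = 228.1739 × 960 ≈ 219047 px.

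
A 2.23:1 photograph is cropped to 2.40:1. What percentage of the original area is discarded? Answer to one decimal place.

Going from 2.23:1 to 2.40:1 means cutting height while keeping width.
Fraction kept = (2.230)/(2.400) ≈ 92.92%, so 7.08% is lost.

7.1%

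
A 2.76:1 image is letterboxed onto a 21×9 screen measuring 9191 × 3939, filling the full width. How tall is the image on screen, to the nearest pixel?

3330 px

That makes the image 3330.07 px tall (9191 / 2.760).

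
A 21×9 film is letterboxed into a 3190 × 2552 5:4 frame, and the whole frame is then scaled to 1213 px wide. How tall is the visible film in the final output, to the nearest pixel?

520 px

Fitted into 3190×2552, the film spans the width; its height is 3190 × 9/21 ≈ 1367.14 px.
The frame scales by 1213/3190 = 0.3803; 1367.14 × 0.3803 ≈ 519.86 px.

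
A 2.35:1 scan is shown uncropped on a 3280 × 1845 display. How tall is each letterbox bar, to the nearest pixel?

2.35:1 (2.350) > 16×9 (1.778), so the scan fills the width.
The scan is 3280 / 2.350 ≈ 1395.74 px tall.
Black = 1845 − 1395.74 = 449.26 px, or 224.63 per bar.

225 px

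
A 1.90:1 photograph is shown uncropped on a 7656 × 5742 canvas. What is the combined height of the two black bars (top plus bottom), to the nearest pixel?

1.90:1 is wider than 4:3, so it spans the full width.
That makes the image 4029.47 px tall (7656 / 1.900).
Black = 5742 − 4029.47 = 1712.53 px.

1713 px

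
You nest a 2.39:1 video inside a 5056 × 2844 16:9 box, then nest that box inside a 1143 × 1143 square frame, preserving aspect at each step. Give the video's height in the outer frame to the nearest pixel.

2.39:1 in 5056×2844: fills the width, so the video is 5056.00 × 2115.48.
16:9 in 1143×1143: fills the width, so the intermediate becomes 1143.00 × 642.94 — a scale of ×0.2261.
Applying the same ×0.2261: 2115.48 → 478.24.

478 px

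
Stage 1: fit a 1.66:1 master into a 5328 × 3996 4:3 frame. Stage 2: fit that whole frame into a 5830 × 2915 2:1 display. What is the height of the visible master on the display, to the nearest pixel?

2341 px

First fit — 1.66:1 into 5328×3996 spans the width: 5328.00 × 3209.64.
Second fit — the 4:3 canvas into 5830×2915 spans the height: 3886.67 × 2915.00 (×0.7295 from 5328×3996).
The master scales with it: height 3209.64 × 0.7295 ≈ 2341.37.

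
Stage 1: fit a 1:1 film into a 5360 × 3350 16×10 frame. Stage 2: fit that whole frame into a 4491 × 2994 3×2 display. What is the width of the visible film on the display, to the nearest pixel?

1:1 in 5360×3350: fills the height, so the film is 3350.00 × 3350.00.
The 16×10 canvas is width-limited in 4491×2994, giving 4491.00 × 2806.88; scale factor 0.8379.
Applying the same ×0.8379: 3350.00 → 2806.88.

2807 px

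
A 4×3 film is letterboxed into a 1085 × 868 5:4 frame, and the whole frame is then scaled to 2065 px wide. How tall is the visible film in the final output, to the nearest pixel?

1549 px

In the 1085×868 frame the film fills the width: height = 1085 × 3/4 ≈ 813.75 px.
Resizing to 2065 px wide multiplies everything by 1.9032: 813.75 → 1548.75 px.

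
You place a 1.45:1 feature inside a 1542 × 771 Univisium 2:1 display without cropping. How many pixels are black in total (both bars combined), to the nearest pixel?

326943 pixels

1.45:1 (1.450) < Univisium 2:1 (2.000), so the feature fills the height.
That makes the image 1117.9500 px wide (771 × 1.450).
Black = 1542 − 1117.9500 = 424.0500 px.
Bar area = 424.0500 × 771 ≈ 326943 px.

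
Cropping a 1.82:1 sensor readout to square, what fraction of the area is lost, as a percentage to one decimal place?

square is narrower than 1.82:1, so the crop keeps the full height and trims the width.
Fraction kept = (1.000)/(1.820) ≈ 54.95%, so 45.05% is lost.

45.1%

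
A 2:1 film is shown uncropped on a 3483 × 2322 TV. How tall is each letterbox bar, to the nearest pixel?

2:1 is wider than 3:2, so it spans the full width.
Content height = 3483 × 1/2 ≈ 1741.50 px.
Black = 2322 − 1741.50 = 580.50 px, or 290.25 per bar.

290 px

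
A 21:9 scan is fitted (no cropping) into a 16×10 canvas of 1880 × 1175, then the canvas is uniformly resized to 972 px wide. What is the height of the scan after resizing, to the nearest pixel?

In the 1880×1175 frame the scan fills the width: height = 1880 × 9/21 ≈ 805.71 px.
The frame scales by 972/1880 = 0.5170; 805.71 × 0.5170 ≈ 416.57 px.

417 px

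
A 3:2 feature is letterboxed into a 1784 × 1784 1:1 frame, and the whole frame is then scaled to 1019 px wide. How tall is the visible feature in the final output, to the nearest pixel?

679 px

In the 1784×1784 frame the feature fills the width: height = 1784 × 2/3 ≈ 1189.33 px.
Resizing to 1019 px wide multiplies everything by 0.5712: 1189.33 → 679.33 px.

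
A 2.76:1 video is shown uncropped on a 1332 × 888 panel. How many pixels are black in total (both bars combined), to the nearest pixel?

2.76:1 (2.760) > 3×2 (1.500), so the video fills the width.
That makes the image 482.6087 px tall (1332 / 2.760).
Leftover height: 888 − 482.6087 = 405.3913 px.
That's 405.3913 × 1332 ≈ 539981 black pixels.

539981 pixels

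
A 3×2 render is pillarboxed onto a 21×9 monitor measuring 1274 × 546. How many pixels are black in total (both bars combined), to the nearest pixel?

Since 1.500 < 2.333, the render is height-limited.
That makes the image 819.0000 px wide (546 × 3/2).
Black = 1274 − 819.0000 = 455.0000 px.
Bar area = 455.0000 × 546 ≈ 248430 px.

248430 pixels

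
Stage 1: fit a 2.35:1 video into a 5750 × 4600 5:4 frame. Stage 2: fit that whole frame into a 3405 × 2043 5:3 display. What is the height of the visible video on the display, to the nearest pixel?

First fit — 2.35:1 into 5750×4600 spans the width: 5750.00 × 2446.81.
Second fit — the 5:4 canvas into 3405×2043 spans the height: 2553.75 × 2043.00 (×0.4441 from 5750×4600).
The video scales with it: height 2446.81 × 0.4441 ≈ 1086.70.

1087 px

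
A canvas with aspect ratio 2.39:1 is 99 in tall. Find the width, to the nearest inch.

237 in

At 2.39:1, 99 × 2.390 ≈ 236.61.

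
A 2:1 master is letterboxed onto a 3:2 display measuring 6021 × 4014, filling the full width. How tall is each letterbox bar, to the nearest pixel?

Content height = 6021 × 1/2 ≈ 3010.50 px.
Black = 4014 − 3010.50 = 1003.50 px, or 501.75 per bar.

502 px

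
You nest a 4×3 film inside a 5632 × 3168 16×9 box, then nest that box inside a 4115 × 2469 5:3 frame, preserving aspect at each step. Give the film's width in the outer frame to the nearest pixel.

3086 px

Inside the 5632×3168 canvas the film is height-limited at 4224.00 × 3168.00.
Second fit — the 16×9 canvas into 4115×2469 spans the width: 4115.00 × 2314.69 (×0.7306 from 5632×3168).
So the film's width is 4224.00 × 0.7306 ≈ 3086.25.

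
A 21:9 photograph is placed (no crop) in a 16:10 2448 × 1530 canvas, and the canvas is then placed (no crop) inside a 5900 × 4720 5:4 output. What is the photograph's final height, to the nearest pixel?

21:9 in 2448×1530: fills the width, so the photograph is 2448.00 × 1049.14.
Second fit — the 16:10 canvas into 5900×4720 spans the width: 5900.00 × 3687.50 (×2.4101 from 2448×1530).
Applying the same ×2.4101: 1049.14 → 2528.57.

2529 px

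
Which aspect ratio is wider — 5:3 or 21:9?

5:3 = 1.667 and 21:9 = 2.333; 2.333 > 1.667.

21:9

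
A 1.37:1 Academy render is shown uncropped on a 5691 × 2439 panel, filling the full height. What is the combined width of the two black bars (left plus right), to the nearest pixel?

That makes the image 3341.43 px wide (2439 × 1.370).
Black = 5691 − 3341.43 = 2349.57 px.

2350 px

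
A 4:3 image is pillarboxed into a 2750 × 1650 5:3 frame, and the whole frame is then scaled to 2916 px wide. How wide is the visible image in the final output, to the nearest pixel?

2333 px

In the 2750×1650 frame the image fills the height: width = 1650 × 4/3 ≈ 2200.00 px.
The frame scales by 2916/2750 = 1.0604; 2200.00 × 1.0604 ≈ 2332.80 px.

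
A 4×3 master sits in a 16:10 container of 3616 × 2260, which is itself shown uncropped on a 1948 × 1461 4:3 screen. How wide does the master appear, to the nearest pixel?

4×3 in 3616×2260: fills the height, so the master is 3013.33 × 2260.00.
16:10 in 1948×1461: fills the width, so the intermediate becomes 1948.00 × 1217.50 — a scale of ×0.5387.
The master scales with it: width 3013.33 × 0.5387 ≈ 1623.33.

1623 px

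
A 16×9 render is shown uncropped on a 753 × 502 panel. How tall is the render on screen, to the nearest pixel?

424 px

16×9 (1.778) > 3×2 (1.500), so the render fills the width.
The render is 753 × 9/16 ≈ 423.56 px tall.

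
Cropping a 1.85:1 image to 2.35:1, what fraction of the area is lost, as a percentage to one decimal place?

21.3%

2.35:1 is wider than 1.85:1, so the crop keeps the full width and trims the height.
(1.850)/(2.350) ≈ 0.787 of the area survives, leaving 21.28% discarded.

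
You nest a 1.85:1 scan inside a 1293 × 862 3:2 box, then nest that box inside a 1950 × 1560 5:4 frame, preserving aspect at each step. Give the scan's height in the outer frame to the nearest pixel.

1054 px

Inside the 1293×862 canvas the scan is width-limited at 1293.00 × 698.92.
The 3:2 canvas is width-limited in 1950×1560, giving 1950.00 × 1300.00; scale factor 1.5081.
Applying the same ×1.5081: 698.92 → 1054.05.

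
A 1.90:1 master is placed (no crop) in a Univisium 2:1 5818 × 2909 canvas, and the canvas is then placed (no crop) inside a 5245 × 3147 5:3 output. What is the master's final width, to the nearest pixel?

Inside the 5818×2909 canvas the master is height-limited at 5527.10 × 2909.00.
The Univisium 2:1 canvas is width-limited in 5245×3147, giving 5245.00 × 2622.50; scale factor 0.9015.
So the master's width is 5527.10 × 0.9015 ≈ 4982.75.

4983 px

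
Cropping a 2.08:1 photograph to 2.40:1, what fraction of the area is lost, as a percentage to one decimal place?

2.40:1 is wider than 2.08:1, so the crop keeps the full width and trims the height.
Fraction kept = (2.080)/(2.400) ≈ 86.67%, so 13.33% is lost.

13.3%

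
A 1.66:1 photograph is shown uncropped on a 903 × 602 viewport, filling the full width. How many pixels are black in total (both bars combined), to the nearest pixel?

52396 pixels

The photograph is 903 / 1.660 ≈ 543.9759 px tall.
Black = 602 − 543.9759 = 58.0241 px.
Across the 903-px span: 58.0241 × 903 ≈ 52396 px.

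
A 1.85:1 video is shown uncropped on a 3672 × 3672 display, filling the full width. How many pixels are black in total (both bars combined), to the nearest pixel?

Content height = 3672 / 1.850 ≈ 1984.8649 px.
3672 − 1984.8649 = 1687.1351 px of bars.
Bar area = 1687.1351 × 3672 ≈ 6195160 px.

6195160 pixels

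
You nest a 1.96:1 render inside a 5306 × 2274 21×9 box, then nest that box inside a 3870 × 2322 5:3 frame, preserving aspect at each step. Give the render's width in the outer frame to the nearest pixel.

1.96:1 in 5306×2274: fills the height, so the render is 4457.04 × 2274.00.
Second fit — the 21×9 canvas into 3870×2322 spans the width: 3870.00 × 1658.57 (×0.7294 from 5306×2274).
The render scales with it: width 4457.04 × 0.7294 ≈ 3250.80.

3251 px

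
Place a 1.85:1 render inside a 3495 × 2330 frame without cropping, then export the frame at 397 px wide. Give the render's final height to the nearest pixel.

At 3495×2330 the render is width-limited, so height = 3495 / 1.850 ≈ 1889.19 px.
The frame scales by 397/3495 = 0.1136; 1889.19 × 0.1136 ≈ 214.59 px.

215 px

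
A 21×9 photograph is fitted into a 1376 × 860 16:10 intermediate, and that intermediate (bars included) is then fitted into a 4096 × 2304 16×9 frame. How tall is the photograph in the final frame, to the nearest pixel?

1580 px

21×9 in 1376×860: fills the width, so the photograph is 1376.00 × 589.71.
The 16:10 canvas is height-limited in 4096×2304, giving 3686.40 × 2304.00; scale factor 2.6791.
Applying the same ×2.6791: 589.71 → 1579.89.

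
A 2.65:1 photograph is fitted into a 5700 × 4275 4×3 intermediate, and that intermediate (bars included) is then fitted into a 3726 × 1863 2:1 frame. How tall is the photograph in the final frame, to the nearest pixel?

937 px

Inside the 5700×4275 canvas the photograph is width-limited at 5700.00 × 2150.94.
The 4×3 canvas is height-limited in 3726×1863, giving 2484.00 × 1863.00; scale factor 0.4358.
So the photograph's height is 2150.94 × 0.4358 ≈ 937.36.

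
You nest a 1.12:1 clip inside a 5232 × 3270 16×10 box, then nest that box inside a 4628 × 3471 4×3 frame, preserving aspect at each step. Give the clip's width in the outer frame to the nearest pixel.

3240 px

Inside the 5232×3270 canvas the clip is height-limited at 3662.40 × 3270.00.
16×10 in 4628×3471: fills the width, so the intermediate becomes 4628.00 × 2892.50 — a scale of ×0.8846.
The clip scales with it: width 3662.40 × 0.8846 ≈ 3239.60.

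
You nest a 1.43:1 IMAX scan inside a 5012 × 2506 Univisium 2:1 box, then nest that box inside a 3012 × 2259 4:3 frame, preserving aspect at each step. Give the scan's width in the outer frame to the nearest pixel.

2154 px

Inside the 5012×2506 canvas the scan is height-limited at 3583.58 × 2506.00.
The Univisium 2:1 canvas is width-limited in 3012×2259, giving 3012.00 × 1506.00; scale factor 0.6010.
So the scan's width is 3583.58 × 0.6010 ≈ 2153.58.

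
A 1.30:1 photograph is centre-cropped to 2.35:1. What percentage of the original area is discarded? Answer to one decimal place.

2.35:1 is wider than 1.30:1, so the crop keeps the full width and trims the height.
Area ratio = (1.300)/(2.350) = 55.32%; the remaining 44.68% is cropped out.

44.7%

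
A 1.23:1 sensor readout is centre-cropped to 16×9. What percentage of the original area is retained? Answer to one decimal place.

Going from 1.23:1 to 16×9 means cutting height while keeping width.
Area ratio = (1.230)/(1.778) = 69.19% retained.

69.2%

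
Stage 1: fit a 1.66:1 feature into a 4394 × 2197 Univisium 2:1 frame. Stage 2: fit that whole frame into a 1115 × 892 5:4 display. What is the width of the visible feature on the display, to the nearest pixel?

925 px

First fit — 1.66:1 into 4394×2197 spans the height: 3647.02 × 2197.00.
The Univisium 2:1 canvas is width-limited in 1115×892, giving 1115.00 × 557.50; scale factor 0.2538.
The feature scales with it: width 3647.02 × 0.2538 ≈ 925.45.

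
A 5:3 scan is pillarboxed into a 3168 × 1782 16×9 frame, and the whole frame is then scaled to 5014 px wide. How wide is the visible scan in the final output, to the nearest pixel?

4701 px

In the 3168×1782 frame the scan fills the height: width = 1782 × 5/3 ≈ 2970.00 px.
Scaling 3168 → 5014 is ×1.5827, so the width becomes 2970.00 × 1.5827 ≈ 4700.62 px.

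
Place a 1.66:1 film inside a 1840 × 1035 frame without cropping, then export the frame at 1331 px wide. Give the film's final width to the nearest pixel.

1243 px

Fitted into 1840×1035, the film spans the height; its width is 1035 × 1.660 ≈ 1718.10 px.
Resizing to 1331 px wide multiplies everything by 0.7234: 1718.10 → 1242.82 px.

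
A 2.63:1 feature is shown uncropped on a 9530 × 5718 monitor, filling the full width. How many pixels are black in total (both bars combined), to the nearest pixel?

19959878 pixels

That makes the image 3623.5741 px tall (9530 / 2.630).
Leftover height: 5718 − 3623.5741 = 2094.4259 px.
Across the 9530-px span: 2094.4259 × 9530 ≈ 19959878 px.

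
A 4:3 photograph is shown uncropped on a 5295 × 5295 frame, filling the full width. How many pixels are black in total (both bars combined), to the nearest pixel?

7009256 pixels

The photograph is 5295 × 3/4 ≈ 3971.2500 px tall.
Black = 5295 − 3971.2500 = 1323.7500 px.
Across the 5295-px span: 1323.7500 × 5295 ≈ 7009256 px.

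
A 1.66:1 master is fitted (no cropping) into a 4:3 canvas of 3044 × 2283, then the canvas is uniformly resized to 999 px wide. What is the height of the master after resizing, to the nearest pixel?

602 px

At 3044×2283 the master is width-limited, so height = 3044 / 1.660 ≈ 1833.73 px.
Resizing to 999 px wide multiplies everything by 0.3282: 1833.73 → 601.81 px.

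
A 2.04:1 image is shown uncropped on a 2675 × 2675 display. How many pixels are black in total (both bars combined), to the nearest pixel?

Since 2.040 > 1.000, the image is width-limited.
Content height = 2675 / 2.040 ≈ 1311.2745 px.
2675 − 1311.2745 = 1363.7255 px of bars.
Bar area = 1363.7255 × 2675 ≈ 3647966 px.

3647966 pixels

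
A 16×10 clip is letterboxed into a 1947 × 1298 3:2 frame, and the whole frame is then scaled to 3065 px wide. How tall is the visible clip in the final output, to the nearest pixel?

Fitted into 1947×1298, the clip spans the width; its height is 1947 × 10/16 ≈ 1216.88 px.
The frame scales by 3065/1947 = 1.5742; 1216.88 × 1.5742 ≈ 1915.62 px.

1916 px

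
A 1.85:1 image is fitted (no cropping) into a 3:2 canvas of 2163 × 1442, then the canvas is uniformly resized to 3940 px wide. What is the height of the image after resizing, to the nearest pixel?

At 2163×1442 the image is width-limited, so height = 2163 / 1.850 ≈ 1169.19 px.
The frame scales by 3940/2163 = 1.8215; 1169.19 × 1.8215 ≈ 2129.73 px.

2130 px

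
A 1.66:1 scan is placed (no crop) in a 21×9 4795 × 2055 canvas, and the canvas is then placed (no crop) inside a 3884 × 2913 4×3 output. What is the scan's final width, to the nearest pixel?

2763 px

Inside the 4795×2055 canvas the scan is height-limited at 3411.30 × 2055.00.
21×9 in 3884×2913: fills the width, so the intermediate becomes 3884.00 × 1664.57 — a scale of ×0.8100.
Applying the same ×0.8100: 3411.30 → 2763.19.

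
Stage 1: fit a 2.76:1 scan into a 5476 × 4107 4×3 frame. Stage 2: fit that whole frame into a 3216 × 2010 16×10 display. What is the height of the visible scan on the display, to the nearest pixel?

2.76:1 in 5476×4107: fills the width, so the scan is 5476.00 × 1984.06.
Second fit — the 4×3 canvas into 3216×2010 spans the height: 2680.00 × 2010.00 (×0.4894 from 5476×4107).
The scan scales with it: height 1984.06 × 0.4894 ≈ 971.01.

971 px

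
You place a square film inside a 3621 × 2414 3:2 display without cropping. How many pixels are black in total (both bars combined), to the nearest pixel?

2913698 pixels

square (1.000) < 3:2 (1.500), so the film fills the height.
That makes the image 2414.0000 px wide (2414 × 1/1).
Black = 3621 − 2414.0000 = 1207.0000 px.
Bar area = 1207.0000 × 2414 ≈ 2913698 px.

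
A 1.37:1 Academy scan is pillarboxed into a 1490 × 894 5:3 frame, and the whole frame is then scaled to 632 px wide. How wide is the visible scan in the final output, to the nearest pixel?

Fitted into 1490×894, the scan spans the height; its width is 894 × 1.370 ≈ 1224.78 px.
Scaling 1490 → 632 is ×0.4242, so the width becomes 1224.78 × 0.4242 ≈ 519.50 px.

520 px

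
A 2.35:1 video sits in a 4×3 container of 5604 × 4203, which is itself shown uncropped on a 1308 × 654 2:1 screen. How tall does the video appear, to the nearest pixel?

371 px

2.35:1 in 5604×4203: fills the width, so the video is 5604.00 × 2384.68.
The 4×3 canvas is height-limited in 1308×654, giving 872.00 × 654.00; scale factor 0.1556.
So the video's height is 2384.68 × 0.1556 ≈ 371.06.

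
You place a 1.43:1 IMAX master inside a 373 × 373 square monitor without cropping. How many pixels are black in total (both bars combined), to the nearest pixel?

1.43:1 IMAX (1.430) > square (1.000), so the master fills the width.
The master is 373 / 1.430 ≈ 260.8392 px tall.
Black = 373 − 260.8392 = 112.1608 px.
Across the 373-px span: 112.1608 × 373 ≈ 41836 px.

41836 pixels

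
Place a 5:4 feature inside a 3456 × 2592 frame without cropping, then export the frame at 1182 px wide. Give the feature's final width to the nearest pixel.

At 3456×2592 the feature is height-limited, so width = 2592 × 5/4 ≈ 3240.00 px.
The frame scales by 1182/3456 = 0.3420; 3240.00 × 0.3420 ≈ 1108.12 px.

1108 px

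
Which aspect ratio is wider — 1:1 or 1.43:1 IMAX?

1.43:1 IMAX

1 and 1.43; 1.43 > 1.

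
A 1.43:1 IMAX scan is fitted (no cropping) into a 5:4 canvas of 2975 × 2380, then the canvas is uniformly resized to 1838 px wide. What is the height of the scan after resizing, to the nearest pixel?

Fitted into 2975×2380, the scan spans the width; its height is 2975 / 1.430 ≈ 2080.42 px.
Resizing to 1838 px wide multiplies everything by 0.6178: 2080.42 → 1285.31 px.

1285 px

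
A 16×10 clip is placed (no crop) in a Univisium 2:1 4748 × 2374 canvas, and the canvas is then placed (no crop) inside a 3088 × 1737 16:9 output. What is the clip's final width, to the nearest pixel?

2470 px

First fit — 16×10 into 4748×2374 spans the height: 3798.40 × 2374.00.
The Univisium 2:1 canvas is width-limited in 3088×1737, giving 3088.00 × 1544.00; scale factor 0.6504.
Applying the same ×0.6504: 3798.40 → 2470.40.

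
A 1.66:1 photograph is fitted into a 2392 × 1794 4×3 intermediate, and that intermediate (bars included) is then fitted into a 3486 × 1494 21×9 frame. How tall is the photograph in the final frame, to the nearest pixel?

1.66:1 in 2392×1794: fills the width, so the photograph is 2392.00 × 1440.96.
The 4×3 canvas is height-limited in 3486×1494, giving 1992.00 × 1494.00; scale factor 0.8328.
The photograph scales with it: height 1440.96 × 0.8328 ≈ 1200.00.

1200 px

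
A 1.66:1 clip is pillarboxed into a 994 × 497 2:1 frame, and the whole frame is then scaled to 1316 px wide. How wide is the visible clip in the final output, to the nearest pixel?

1092 px

Fitted into 994×497, the clip spans the height; its width is 497 × 1.660 ≈ 825.02 px.
Scaling 994 → 1316 is ×1.3239, so the width becomes 825.02 × 1.3239 ≈ 1092.28 px.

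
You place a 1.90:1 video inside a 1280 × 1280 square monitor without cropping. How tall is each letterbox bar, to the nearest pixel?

303 px

1.90:1 is wider than square, so it spans the full width.
That makes the image 673.68 px tall (1280 / 1.900).
Leftover height: 1280 − 673.68 = 606.32 px → 303.16 each side.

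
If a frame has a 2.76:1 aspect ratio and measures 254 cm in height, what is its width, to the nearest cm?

At 2.76:1, 254 × 2.760 ≈ 701.04.

701 cm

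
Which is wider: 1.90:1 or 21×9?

21×9

1.9 and 21×9 = 2.333; 2.333 > 1.9.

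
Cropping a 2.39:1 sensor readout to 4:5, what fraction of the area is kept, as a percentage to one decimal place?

33.5%

The height stays; only width is cut (since 4:5 is narrower than 2.39:1).
(0.800)/(2.390) ≈ 0.335 of the area survives.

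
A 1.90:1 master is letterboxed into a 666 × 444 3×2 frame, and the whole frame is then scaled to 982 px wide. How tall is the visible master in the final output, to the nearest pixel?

517 px

At 666×444 the master is width-limited, so height = 666 / 1.900 ≈ 350.53 px.
Resizing to 982 px wide multiplies everything by 1.4745: 350.53 → 516.84 px.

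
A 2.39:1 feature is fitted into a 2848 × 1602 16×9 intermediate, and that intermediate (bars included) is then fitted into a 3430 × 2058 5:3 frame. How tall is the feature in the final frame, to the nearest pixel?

2.39:1 in 2848×1602: fills the width, so the feature is 2848.00 × 1191.63.
Second fit — the 16×9 canvas into 3430×2058 spans the width: 3430.00 × 1929.38 (×1.2044 from 2848×1602).
The feature scales with it: height 1191.63 × 1.2044 ≈ 1435.15.

1435 px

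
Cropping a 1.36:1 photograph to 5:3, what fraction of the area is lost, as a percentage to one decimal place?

18.4%

The width stays; only height is cut (since 5:3 is wider than 1.36:1).
(1.360)/(1.667) ≈ 0.816 of the area survives, leaving 18.40% discarded.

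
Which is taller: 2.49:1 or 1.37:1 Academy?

1.37:1 Academy

2.49 and 1.37; 2.49 > 1.37. The smaller width-to-height ratio is the taller frame.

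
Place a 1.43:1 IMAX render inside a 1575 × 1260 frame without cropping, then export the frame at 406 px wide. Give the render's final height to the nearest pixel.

284 px

At 1575×1260 the render is width-limited, so height = 1575 / 1.430 ≈ 1101.40 px.
Resizing to 406 px wide multiplies everything by 0.2578: 1101.40 → 283.92 px.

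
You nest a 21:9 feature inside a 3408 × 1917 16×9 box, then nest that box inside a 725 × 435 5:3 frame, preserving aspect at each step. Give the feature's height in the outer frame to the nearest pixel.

311 px

Inside the 3408×1917 canvas the feature is width-limited at 3408.00 × 1460.57.
16×9 in 725×435: fills the width, so the intermediate becomes 725.00 × 407.81 — a scale of ×0.2127.
Applying the same ×0.2127: 1460.57 → 310.71.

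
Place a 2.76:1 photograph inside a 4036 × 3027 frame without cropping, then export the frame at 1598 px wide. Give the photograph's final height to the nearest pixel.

579 px

At 4036×3027 the photograph is width-limited, so height = 4036 / 2.760 ≈ 1462.32 px.
Resizing to 1598 px wide multiplies everything by 0.3959: 1462.32 → 578.99 px.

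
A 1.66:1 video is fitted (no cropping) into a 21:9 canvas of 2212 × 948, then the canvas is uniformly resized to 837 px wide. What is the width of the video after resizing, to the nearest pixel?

595 px

Fitted into 2212×948, the video spans the height; its width is 948 × 1.660 ≈ 1573.68 px.
Scaling 2212 → 837 is ×0.3784, so the width becomes 1573.68 × 0.3784 ≈ 595.47 px.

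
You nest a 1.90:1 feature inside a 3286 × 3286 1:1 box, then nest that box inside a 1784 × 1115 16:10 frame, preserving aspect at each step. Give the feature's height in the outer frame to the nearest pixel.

First fit — 1.90:1 into 3286×3286 spans the width: 3286.00 × 1729.47.
1:1 in 1784×1115: fills the height, so the intermediate becomes 1115.00 × 1115.00 — a scale of ×0.3393.
Applying the same ×0.3393: 1729.47 → 586.84.

587 px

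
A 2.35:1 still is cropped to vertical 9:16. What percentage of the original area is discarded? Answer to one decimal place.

76.1%

vertical 9:16 is narrower than 2.35:1, so the crop keeps the full height and trims the width.
(0.562)/(2.350) ≈ 0.239 of the area survives, leaving 76.06% discarded.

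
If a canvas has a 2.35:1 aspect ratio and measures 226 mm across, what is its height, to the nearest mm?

At 2.35:1, 226 / 2.350 ≈ 96.17.

96 mm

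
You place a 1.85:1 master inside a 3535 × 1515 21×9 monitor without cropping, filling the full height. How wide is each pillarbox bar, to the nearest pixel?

That makes the image 2802.75 px wide (1515 × 1.850).
Black = 3535 − 2802.75 = 732.25 px, or 366.12 per bar.

366 px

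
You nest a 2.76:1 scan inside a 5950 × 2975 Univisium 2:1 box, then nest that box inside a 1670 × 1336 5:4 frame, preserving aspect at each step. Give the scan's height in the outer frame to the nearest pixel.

605 px

Inside the 5950×2975 canvas the scan is width-limited at 5950.00 × 2155.80.
The Univisium 2:1 canvas is width-limited in 1670×1336, giving 1670.00 × 835.00; scale factor 0.2807.
So the scan's height is 2155.80 × 0.2807 ≈ 605.07.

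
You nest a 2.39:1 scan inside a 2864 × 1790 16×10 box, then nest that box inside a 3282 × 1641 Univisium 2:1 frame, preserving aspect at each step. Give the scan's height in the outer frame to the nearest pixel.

1099 px

First fit — 2.39:1 into 2864×1790 spans the width: 2864.00 × 1198.33.
Second fit — the 16×10 canvas into 3282×1641 spans the height: 2625.60 × 1641.00 (×0.9168 from 2864×1790).
The scan scales with it: height 1198.33 × 0.9168 ≈ 1098.58.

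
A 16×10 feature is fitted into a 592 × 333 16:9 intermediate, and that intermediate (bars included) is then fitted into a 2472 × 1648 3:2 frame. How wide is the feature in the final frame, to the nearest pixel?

Inside the 592×333 canvas the feature is height-limited at 532.80 × 333.00.
16:9 in 2472×1648: fills the width, so the intermediate becomes 2472.00 × 1390.50 — a scale of ×4.1757.
The feature scales with it: width 532.80 × 4.1757 ≈ 2224.80.

2225 px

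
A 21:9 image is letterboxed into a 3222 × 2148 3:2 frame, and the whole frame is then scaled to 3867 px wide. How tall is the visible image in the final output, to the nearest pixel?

In the 3222×2148 frame the image fills the width: height = 3222 × 9/21 ≈ 1380.86 px.
Scaling 3222 → 3867 is ×1.2002, so the height becomes 1380.86 × 1.2002 ≈ 1657.29 px.

1657 px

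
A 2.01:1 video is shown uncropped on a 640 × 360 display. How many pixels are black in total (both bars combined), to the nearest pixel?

26619 pixels

Since 2.010 > 1.778, the video is width-limited.
Content height = 640 / 2.010 ≈ 318.4080 px.
Leftover height: 360 − 318.4080 = 41.5920 px.
Bar area = 41.5920 × 640 ≈ 26619 px.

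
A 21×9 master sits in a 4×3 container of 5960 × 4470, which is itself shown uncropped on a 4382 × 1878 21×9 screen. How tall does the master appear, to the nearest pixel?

1073 px

21×9 in 5960×4470: fills the width, so the master is 5960.00 × 2554.29.
The 4×3 canvas is height-limited in 4382×1878, giving 2504.00 × 1878.00; scale factor 0.4201.
The master scales with it: height 2554.29 × 0.4201 ≈ 1073.14.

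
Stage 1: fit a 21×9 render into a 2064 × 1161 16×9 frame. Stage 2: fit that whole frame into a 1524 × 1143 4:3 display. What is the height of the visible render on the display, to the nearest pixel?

Inside the 2064×1161 canvas the render is width-limited at 2064.00 × 884.57.
Second fit — the 16×9 canvas into 1524×1143 spans the width: 1524.00 × 857.25 (×0.7384 from 2064×1161).
So the render's height is 884.57 × 0.7384 ≈ 653.14.

653 px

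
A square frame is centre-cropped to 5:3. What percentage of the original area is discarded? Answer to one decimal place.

Going from square to 5:3 means cutting height while keeping width.
Area ratio = (1.000)/(1.667) = 60.00%; the remaining 40.00% is cropped out.

40.0%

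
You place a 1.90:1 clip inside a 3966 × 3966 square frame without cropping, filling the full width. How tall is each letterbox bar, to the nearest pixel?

The clip is 3966 / 1.900 ≈ 2087.37 px tall.
3966 − 2087.37 = 1878.63 px of bars (939.32 each).

939 px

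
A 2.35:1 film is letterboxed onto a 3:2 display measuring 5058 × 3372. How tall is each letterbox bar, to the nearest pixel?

Since 2.350 > 1.500, the film is width-limited.
The film is 5058 / 2.350 ≈ 2152.34 px tall.
3372 − 2152.34 = 1219.66 px of bars (609.83 each).

610 px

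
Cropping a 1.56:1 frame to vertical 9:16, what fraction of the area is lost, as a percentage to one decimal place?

63.9%

Going from 1.56:1 to vertical 9:16 means cutting width while keeping height.
Fraction kept = (0.562)/(1.560) ≈ 36.06%, so 63.94% is lost.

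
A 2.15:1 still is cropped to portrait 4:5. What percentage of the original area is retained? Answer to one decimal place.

portrait 4:5 is narrower than 2.15:1, so the crop keeps the full height and trims the width.
Fraction kept = (0.800)/(2.150) ≈ 37.21%.

37.2%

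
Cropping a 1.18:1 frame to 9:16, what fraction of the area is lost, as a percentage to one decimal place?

52.3%

The height stays; only width is cut (since 9:16 is narrower than 1.18:1).
Area ratio = (0.562)/(1.180) = 47.67%; the remaining 52.33% is cropped out.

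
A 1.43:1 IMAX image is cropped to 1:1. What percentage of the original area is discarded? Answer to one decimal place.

The height stays; only width is cut (since 1:1 is narrower than 1.43:1 IMAX).
(1.000)/(1.430) ≈ 0.699 of the area survives, leaving 30.07% discarded.

30.1%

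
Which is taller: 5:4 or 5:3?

5:4 = 1.25 and 5:3 = 1.667; 1.667 > 1.25. The smaller width-to-height ratio is the taller frame.

5:4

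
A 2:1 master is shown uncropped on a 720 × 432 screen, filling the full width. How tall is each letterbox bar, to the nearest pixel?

36 px

That makes the image 360.00 px tall (720 × 1/2).
Black = 432 − 360.00 = 72.00 px, or 36.00 per bar.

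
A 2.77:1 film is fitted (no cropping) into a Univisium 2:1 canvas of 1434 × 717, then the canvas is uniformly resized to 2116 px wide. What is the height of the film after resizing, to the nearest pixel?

In the 1434×717 frame the film fills the width: height = 1434 / 2.770 ≈ 517.69 px.
Resizing to 2116 px wide multiplies everything by 1.4756: 517.69 → 763.90 px.

764 px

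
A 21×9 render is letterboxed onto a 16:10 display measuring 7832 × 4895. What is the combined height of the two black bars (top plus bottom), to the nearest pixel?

1538 px

Since 2.333 > 1.600, the render is width-limited.
Content height = 7832 × 9/21 ≈ 3356.57 px.
Leftover height: 4895 − 3356.57 = 1538.43 px.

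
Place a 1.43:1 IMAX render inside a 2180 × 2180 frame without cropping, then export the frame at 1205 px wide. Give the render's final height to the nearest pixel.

At 2180×2180 the render is width-limited, so height = 2180 / 1.430 ≈ 1524.48 px.
The frame scales by 1205/2180 = 0.5528; 1524.48 × 0.5528 ≈ 842.66 px.

843 px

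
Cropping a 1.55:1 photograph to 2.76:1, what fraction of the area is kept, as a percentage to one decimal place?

56.2%

Going from 1.55:1 to 2.76:1 means cutting height while keeping width.
Fraction kept = (1.550)/(2.760) ≈ 56.16%.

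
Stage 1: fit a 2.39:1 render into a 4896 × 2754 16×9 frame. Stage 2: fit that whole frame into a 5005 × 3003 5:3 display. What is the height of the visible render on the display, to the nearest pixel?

Inside the 4896×2754 canvas the render is width-limited at 4896.00 × 2048.54.
Second fit — the 16×9 canvas into 5005×3003 spans the width: 5005.00 × 2815.31 (×1.0223 from 4896×2754).
So the render's height is 2048.54 × 1.0223 ≈ 2094.14.

2094 px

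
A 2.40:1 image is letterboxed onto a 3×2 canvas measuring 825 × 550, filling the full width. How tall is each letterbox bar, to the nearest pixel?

103 px

That makes the image 343.75 px tall (825 / 2.400).
550 − 343.75 = 206.25 px of bars (103.12 each).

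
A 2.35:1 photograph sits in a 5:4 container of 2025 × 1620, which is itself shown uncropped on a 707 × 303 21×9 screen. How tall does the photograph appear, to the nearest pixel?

First fit — 2.35:1 into 2025×1620 spans the width: 2025.00 × 861.70.
The 5:4 canvas is height-limited in 707×303, giving 378.75 × 303.00; scale factor 0.1870.
Applying the same ×0.1870: 861.70 → 161.17.

161 px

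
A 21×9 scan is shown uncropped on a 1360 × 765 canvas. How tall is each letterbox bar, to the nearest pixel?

91 px

21×9 is wider than 16:9, so it spans the full width.
The scan is 1360 × 9/21 ≈ 582.86 px tall.
Leftover height: 765 − 582.86 = 182.14 px → 91.07 each side.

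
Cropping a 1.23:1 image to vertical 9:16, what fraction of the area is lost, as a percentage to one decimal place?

54.3%

The height stays; only width is cut (since vertical 9:16 is narrower than 1.23:1).
(0.562)/(1.230) ≈ 0.457 of the area survives, leaving 54.27% discarded.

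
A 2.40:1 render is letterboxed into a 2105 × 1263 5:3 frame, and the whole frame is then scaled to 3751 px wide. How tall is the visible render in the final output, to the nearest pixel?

1563 px

In the 2105×1263 frame the render fills the width: height = 2105 / 2.400 ≈ 877.08 px.
Resizing to 3751 px wide multiplies everything by 1.7819: 877.08 → 1562.92 px.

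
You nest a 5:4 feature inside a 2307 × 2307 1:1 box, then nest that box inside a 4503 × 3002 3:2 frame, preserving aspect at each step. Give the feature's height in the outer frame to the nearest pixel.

2402 px

Inside the 2307×2307 canvas the feature is width-limited at 2307.00 × 1845.60.
Second fit — the 1:1 canvas into 4503×3002 spans the height: 3002.00 × 3002.00 (×1.3013 from 2307×2307).
So the feature's height is 1845.60 × 1.3013 ≈ 2401.60.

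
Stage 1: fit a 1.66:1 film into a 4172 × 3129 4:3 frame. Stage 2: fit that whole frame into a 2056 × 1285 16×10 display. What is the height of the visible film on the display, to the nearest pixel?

1032 px

Inside the 4172×3129 canvas the film is width-limited at 4172.00 × 2513.25.
Second fit — the 4:3 canvas into 2056×1285 spans the height: 1713.33 × 1285.00 (×0.4107 from 4172×3129).
The film scales with it: height 2513.25 × 0.4107 ≈ 1032.13.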